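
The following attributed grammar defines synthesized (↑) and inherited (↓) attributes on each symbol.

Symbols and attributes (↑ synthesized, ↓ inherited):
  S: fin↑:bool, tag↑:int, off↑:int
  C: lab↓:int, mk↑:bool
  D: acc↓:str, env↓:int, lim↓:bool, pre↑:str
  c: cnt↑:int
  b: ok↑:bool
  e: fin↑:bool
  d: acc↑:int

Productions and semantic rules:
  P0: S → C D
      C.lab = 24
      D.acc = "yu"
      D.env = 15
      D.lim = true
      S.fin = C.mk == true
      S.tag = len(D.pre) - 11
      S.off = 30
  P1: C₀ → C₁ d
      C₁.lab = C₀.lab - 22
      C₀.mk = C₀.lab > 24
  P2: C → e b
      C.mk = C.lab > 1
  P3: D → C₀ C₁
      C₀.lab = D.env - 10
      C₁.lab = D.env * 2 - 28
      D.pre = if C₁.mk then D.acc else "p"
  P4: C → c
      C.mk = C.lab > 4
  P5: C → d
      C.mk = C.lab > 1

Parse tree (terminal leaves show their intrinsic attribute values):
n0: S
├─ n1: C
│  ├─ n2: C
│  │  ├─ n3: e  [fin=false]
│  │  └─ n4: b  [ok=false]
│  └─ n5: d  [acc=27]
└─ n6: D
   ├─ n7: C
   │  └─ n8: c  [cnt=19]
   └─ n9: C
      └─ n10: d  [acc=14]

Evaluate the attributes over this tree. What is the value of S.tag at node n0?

1. n1.lab = 24  [24]
2. n2.lab = 2  [C₀.lab - 22]
3. n3.fin = false  [terminal]
4. n4.ok = false  [terminal]
5. n2.mk = true  [C.lab > 1]
6. n5.acc = 27  [terminal]
7. n1.mk = false  [C₀.lab > 24]
8. n6.acc = "yu"  ["yu"]
9. n6.env = 15  [15]
10. n6.lim = true  [true]
11. n7.lab = 5  [D.env - 10]
12. n8.cnt = 19  [terminal]
13. n7.mk = true  [C.lab > 4]
14. n9.lab = 2  [D.env * 2 - 28]
15. n10.acc = 14  [terminal]
16. n9.mk = true  [C.lab > 1]
17. n6.pre = "yu"  [if C₁.mk then D.acc else "p"]
18. n0.fin = false  [C.mk == true]
19. n0.tag = -9  [len(D.pre) - 11]
20. n0.off = 30  [30]

-9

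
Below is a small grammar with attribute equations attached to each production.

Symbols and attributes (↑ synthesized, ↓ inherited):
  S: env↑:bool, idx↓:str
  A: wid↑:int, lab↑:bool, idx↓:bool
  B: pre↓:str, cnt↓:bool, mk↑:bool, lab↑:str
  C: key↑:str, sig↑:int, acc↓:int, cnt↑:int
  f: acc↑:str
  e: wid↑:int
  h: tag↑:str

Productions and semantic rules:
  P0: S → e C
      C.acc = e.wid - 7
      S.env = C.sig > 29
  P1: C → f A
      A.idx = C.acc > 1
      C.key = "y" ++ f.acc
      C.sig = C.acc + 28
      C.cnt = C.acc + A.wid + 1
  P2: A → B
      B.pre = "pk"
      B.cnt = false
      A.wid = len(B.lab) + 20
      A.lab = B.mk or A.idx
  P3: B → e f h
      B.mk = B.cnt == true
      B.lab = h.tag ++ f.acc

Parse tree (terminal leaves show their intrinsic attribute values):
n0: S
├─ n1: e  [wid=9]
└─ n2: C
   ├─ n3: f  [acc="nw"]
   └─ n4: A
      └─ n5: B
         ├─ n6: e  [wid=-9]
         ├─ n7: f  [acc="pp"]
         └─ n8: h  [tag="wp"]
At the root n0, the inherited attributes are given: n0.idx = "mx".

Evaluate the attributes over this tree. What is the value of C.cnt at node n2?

1. n0.idx = "mx"  [given at root]
2. n1.wid = 9  [terminal]
3. n2.acc = 2  [e.wid - 7]
4. n3.acc = "nw"  [terminal]
5. n4.idx = true  [C.acc > 1]
6. n5.pre = "pk"  ["pk"]
7. n5.cnt = false  [false]
8. n6.wid = -9  [terminal]
9. n7.acc = "pp"  [terminal]
10. n8.tag = "wp"  [terminal]
11. n5.mk = false  [B.cnt == true]
12. n5.lab = "wppp"  [h.tag ++ f.acc]
13. n4.wid = 24  [len(B.lab) + 20]
14. n4.lab = true  [B.mk or A.idx]
15. n2.key = "ynw"  ["y" ++ f.acc]
16. n2.sig = 30  [C.acc + 28]
17. n2.cnt = 27  [C.acc + A.wid + 1]
18. n0.env = true  [C.sig > 29]

27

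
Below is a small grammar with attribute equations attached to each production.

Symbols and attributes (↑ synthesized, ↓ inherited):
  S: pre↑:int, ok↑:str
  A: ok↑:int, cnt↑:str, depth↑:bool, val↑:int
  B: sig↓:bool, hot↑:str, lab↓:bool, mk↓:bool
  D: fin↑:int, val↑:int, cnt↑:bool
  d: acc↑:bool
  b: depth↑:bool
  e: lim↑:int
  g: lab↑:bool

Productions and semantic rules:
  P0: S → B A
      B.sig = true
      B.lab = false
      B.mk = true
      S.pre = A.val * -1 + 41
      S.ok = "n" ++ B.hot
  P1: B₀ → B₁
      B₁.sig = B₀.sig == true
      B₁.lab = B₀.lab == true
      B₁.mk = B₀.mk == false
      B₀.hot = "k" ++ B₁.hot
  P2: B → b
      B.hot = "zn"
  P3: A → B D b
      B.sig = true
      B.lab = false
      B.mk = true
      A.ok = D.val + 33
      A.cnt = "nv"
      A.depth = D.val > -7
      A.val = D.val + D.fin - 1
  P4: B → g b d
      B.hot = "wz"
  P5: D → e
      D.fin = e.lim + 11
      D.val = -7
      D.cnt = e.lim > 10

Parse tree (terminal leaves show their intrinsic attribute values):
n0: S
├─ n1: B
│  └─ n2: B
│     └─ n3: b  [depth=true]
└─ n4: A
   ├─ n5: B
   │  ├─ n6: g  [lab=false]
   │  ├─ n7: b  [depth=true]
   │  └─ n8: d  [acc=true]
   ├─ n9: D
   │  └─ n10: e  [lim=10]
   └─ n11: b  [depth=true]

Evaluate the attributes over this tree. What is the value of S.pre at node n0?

1. n1.sig = true  [true]
2. n1.lab = false  [false]
3. n1.mk = true  [true]
4. n2.sig = true  [B₀.sig == true]
5. n2.lab = false  [B₀.lab == true]
6. n2.mk = false  [B₀.mk == false]
7. n3.depth = true  [terminal]
8. n2.hot = "zn"  ["zn"]
9. n1.hot = "kzn"  ["k" ++ B₁.hot]
10. n5.sig = true  [true]
11. n5.lab = false  [false]
12. n5.mk = true  [true]
13. n6.lab = false  [terminal]
14. n7.depth = true  [terminal]
15. n8.acc = true  [terminal]
16. n5.hot = "wz"  ["wz"]
17. n10.lim = 10  [terminal]
18. n9.fin = 21  [e.lim + 11]
19. n9.val = -7  [-7]
20. n9.cnt = false  [e.lim > 10]
21. n11.depth = true  [terminal]
22. n4.ok = 26  [D.val + 33]
23. n4.cnt = "nv"  ["nv"]
24. n4.depth = false  [D.val > -7]
25. n4.val = 13  [D.val + D.fin - 1]
26. n0.pre = 28  [A.val * -1 + 41]
27. n0.ok = "nkzn"  ["n" ++ B.hot]

28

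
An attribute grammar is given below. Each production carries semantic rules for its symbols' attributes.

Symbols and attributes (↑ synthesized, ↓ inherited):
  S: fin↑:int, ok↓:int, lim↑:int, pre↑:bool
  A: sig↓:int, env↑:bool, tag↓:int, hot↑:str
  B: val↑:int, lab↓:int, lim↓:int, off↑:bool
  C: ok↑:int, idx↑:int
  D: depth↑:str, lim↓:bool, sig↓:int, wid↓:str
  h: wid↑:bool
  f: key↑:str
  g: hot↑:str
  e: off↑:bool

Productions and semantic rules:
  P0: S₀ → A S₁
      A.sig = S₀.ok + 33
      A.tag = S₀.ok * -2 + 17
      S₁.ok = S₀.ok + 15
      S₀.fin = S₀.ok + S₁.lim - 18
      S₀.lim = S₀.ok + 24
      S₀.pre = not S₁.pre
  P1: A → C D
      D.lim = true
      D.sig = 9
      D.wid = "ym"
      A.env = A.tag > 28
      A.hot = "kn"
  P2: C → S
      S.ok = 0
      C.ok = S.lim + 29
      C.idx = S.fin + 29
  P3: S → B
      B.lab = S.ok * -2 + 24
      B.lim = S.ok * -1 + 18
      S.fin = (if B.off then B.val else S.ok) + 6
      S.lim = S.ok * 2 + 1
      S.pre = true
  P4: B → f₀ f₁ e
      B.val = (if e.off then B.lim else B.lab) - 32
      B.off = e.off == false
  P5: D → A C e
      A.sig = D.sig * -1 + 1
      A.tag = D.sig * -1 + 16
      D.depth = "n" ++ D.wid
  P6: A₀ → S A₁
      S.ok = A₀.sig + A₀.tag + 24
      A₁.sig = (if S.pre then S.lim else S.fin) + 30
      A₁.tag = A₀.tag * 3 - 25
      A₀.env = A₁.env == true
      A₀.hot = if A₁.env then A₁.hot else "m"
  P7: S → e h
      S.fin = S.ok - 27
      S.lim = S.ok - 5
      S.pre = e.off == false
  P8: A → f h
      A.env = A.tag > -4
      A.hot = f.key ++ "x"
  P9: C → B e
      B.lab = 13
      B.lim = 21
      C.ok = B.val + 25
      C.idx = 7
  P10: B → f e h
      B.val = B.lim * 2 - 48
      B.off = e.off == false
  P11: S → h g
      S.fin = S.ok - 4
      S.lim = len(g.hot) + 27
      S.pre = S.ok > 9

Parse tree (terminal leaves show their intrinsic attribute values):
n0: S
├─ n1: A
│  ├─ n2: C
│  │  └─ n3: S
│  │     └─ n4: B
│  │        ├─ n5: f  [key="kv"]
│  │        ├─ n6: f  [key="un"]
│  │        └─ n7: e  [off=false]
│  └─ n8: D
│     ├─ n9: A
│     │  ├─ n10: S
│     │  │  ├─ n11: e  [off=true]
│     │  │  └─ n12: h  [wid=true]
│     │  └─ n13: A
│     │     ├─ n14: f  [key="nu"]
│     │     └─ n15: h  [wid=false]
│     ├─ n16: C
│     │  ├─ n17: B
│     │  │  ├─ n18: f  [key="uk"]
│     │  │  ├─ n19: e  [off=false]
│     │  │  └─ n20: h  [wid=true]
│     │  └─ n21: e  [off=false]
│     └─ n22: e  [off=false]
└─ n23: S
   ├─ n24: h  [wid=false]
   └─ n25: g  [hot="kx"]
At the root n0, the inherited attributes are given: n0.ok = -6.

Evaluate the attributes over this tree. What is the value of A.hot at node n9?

1. n0.ok = -6  [given at root]
2. n1.sig = 27  [S₀.ok + 33]
3. n1.tag = 29  [S₀.ok * -2 + 17]
4. n3.ok = 0  [0]
5. n4.lab = 24  [S.ok * -2 + 24]
6. n4.lim = 18  [S.ok * -1 + 18]
7. n5.key = "kv"  [terminal]
8. n6.key = "un"  [terminal]
9. n7.off = false  [terminal]
10. n4.val = -8  [(if e.off then B.lim else B.lab) - 32]
11. n4.off = true  [e.off == false]
12. n3.fin = -2  [(if B.off then B.val else S.ok) + 6]
13. n3.lim = 1  [S.ok * 2 + 1]
14. n3.pre = true  [true]
15. n2.ok = 30  [S.lim + 29]
16. n2.idx = 27  [S.fin + 29]
17. n8.lim = true  [true]
18. n8.sig = 9  [9]
19. n8.wid = "ym"  ["ym"]
20. n9.sig = -8  [D.sig * -1 + 1]
21. n9.tag = 7  [D.sig * -1 + 16]
22. n10.ok = 23  [A₀.sig + A₀.tag + 24]
23. n11.off = true  [terminal]
24. n12.wid = true  [terminal]
25. n10.fin = -4  [S.ok - 27]
26. n10.lim = 18  [S.ok - 5]
27. n10.pre = false  [e.off == false]
28. n13.sig = 26  [(if S.pre then S.lim else S.fin) + 30]
29. n13.tag = -4  [A₀.tag * 3 - 25]
30. n14.key = "nu"  [terminal]
31. n15.wid = false  [terminal]
32. n13.env = false  [A.tag > -4]
33. n13.hot = "nux"  [f.key ++ "x"]
34. n9.env = false  [A₁.env == true]
35. n9.hot = "m"  [if A₁.env then A₁.hot else "m"]
36. n17.lab = 13  [13]
37. n17.lim = 21  [21]
38. n18.key = "uk"  [terminal]
39. n19.off = false  [terminal]
40. n20.wid = true  [terminal]
41. n17.val = -6  [B.lim * 2 - 48]
42. n17.off = true  [e.off == false]
43. n21.off = false  [terminal]
44. n16.ok = 19  [B.val + 25]
45. n16.idx = 7  [7]
46. n22.off = false  [terminal]
47. n8.depth = "nym"  ["n" ++ D.wid]
48. n1.env = true  [A.tag > 28]
49. n1.hot = "kn"  ["kn"]
50. n23.ok = 9  [S₀.ok + 15]
51. n24.wid = false  [terminal]
52. n25.hot = "kx"  [terminal]
53. n23.fin = 5  [S.ok - 4]
54. n23.lim = 29  [len(g.hot) + 27]
55. n23.pre = false  [S.ok > 9]
56. n0.fin = 5  [S₀.ok + S₁.lim - 18]
57. n0.lim = 18  [S₀.ok + 24]
58. n0.pre = true  [not S₁.pre]

"m"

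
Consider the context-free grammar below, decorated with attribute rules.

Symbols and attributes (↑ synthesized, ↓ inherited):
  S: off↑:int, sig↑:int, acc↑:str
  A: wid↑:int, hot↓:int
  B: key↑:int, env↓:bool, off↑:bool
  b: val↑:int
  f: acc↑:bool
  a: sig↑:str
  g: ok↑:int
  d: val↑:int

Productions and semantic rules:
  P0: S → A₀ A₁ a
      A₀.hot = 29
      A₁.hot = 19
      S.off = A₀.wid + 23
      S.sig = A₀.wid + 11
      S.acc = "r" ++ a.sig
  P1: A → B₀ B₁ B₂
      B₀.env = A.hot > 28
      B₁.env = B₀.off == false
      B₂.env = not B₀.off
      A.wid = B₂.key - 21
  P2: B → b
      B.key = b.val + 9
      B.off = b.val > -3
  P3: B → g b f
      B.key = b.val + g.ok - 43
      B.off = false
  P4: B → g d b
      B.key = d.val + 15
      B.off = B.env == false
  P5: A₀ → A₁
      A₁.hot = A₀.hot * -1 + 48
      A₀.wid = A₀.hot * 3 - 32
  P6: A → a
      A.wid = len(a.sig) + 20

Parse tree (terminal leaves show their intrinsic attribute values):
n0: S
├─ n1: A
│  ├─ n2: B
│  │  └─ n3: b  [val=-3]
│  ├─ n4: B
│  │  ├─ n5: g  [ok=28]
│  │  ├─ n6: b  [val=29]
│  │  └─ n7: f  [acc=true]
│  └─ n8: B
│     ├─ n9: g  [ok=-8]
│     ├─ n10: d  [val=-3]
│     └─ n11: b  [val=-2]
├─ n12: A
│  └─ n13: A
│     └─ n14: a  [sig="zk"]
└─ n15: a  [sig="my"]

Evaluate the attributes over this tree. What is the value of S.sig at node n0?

2

1. n1.hot = 29  [29]
2. n2.env = true  [A.hot > 28]
3. n3.val = -3  [terminal]
4. n2.key = 6  [b.val + 9]
5. n2.off = false  [b.val > -3]
6. n4.env = true  [B₀.off == false]
7. n5.ok = 28  [terminal]
8. n6.val = 29  [terminal]
9. n7.acc = true  [terminal]
10. n4.key = 14  [b.val + g.ok - 43]
11. n4.off = false  [false]
12. n8.env = true  [not B₀.off]
13. n9.ok = -8  [terminal]
14. n10.val = -3  [terminal]
15. n11.val = -2  [terminal]
16. n8.key = 12  [d.val + 15]
17. n8.off = false  [B.env == false]
18. n1.wid = -9  [B₂.key - 21]
19. n12.hot = 19  [19]
20. n13.hot = 29  [A₀.hot * -1 + 48]
21. n14.sig = "zk"  [terminal]
22. n13.wid = 22  [len(a.sig) + 20]
23. n12.wid = 25  [A₀.hot * 3 - 32]
24. n15.sig = "my"  [terminal]
25. n0.off = 14  [A₀.wid + 23]
26. n0.sig = 2  [A₀.wid + 11]
27. n0.acc = "rmy"  ["r" ++ a.sig]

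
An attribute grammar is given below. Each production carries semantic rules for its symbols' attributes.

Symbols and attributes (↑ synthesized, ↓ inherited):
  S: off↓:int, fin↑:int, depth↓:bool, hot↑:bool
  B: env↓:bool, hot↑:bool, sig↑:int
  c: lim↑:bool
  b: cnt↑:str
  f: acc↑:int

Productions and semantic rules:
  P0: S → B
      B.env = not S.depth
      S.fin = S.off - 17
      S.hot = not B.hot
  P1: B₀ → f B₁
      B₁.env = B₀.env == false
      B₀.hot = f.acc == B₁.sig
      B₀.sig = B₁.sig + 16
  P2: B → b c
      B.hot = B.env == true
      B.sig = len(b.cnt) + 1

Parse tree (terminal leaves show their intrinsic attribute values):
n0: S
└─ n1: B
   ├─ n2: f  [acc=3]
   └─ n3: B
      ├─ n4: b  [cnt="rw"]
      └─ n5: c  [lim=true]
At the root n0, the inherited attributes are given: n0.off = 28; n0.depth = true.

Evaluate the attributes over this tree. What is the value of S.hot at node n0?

false

1. n0.off = 28  [given at root]
2. n0.depth = true  [given at root]
3. n1.env = false  [not S.depth]
4. n2.acc = 3  [terminal]
5. n3.env = true  [B₀.env == false]
6. n4.cnt = "rw"  [terminal]
7. n5.lim = true  [terminal]
8. n3.hot = true  [B.env == true]
9. n3.sig = 3  [len(b.cnt) + 1]
10. n1.hot = true  [f.acc == B₁.sig]
11. n1.sig = 19  [B₁.sig + 16]
12. n0.fin = 11  [S.off - 17]
13. n0.hot = false  [not B.hot]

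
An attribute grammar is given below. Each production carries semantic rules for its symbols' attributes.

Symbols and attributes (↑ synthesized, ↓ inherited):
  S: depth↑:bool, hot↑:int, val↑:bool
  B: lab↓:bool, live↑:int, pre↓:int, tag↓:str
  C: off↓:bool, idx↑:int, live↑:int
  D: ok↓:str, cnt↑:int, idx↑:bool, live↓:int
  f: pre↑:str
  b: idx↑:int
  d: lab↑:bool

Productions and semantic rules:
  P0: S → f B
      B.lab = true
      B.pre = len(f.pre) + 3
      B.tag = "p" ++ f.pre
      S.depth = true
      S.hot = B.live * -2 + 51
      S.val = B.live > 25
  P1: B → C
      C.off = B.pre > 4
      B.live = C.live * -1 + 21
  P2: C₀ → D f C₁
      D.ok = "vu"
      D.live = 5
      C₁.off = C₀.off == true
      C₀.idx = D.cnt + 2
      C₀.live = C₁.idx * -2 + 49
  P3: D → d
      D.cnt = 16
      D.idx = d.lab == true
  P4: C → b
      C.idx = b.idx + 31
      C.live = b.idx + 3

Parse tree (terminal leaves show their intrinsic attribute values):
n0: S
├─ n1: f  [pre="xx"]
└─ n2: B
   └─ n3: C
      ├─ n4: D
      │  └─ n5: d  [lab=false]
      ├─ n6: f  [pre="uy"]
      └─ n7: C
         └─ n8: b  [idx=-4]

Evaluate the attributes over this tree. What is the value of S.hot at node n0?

1. n1.pre = "xx"  [terminal]
2. n2.lab = true  [true]
3. n2.pre = 5  [len(f.pre) + 3]
4. n2.tag = "pxx"  ["p" ++ f.pre]
5. n3.off = true  [B.pre > 4]
6. n4.ok = "vu"  ["vu"]
7. n4.live = 5  [5]
8. n5.lab = false  [terminal]
9. n4.cnt = 16  [16]
10. n4.idx = false  [d.lab == true]
11. n6.pre = "uy"  [terminal]
12. n7.off = true  [C₀.off == true]
13. n8.idx = -4  [terminal]
14. n7.idx = 27  [b.idx + 31]
15. n7.live = -1  [b.idx + 3]
16. n3.idx = 18  [D.cnt + 2]
17. n3.live = -5  [C₁.idx * -2 + 49]
18. n2.live = 26  [C.live * -1 + 21]
19. n0.depth = true  [true]
20. n0.hot = -1  [B.live * -2 + 51]
21. n0.val = true  [B.live > 25]

-1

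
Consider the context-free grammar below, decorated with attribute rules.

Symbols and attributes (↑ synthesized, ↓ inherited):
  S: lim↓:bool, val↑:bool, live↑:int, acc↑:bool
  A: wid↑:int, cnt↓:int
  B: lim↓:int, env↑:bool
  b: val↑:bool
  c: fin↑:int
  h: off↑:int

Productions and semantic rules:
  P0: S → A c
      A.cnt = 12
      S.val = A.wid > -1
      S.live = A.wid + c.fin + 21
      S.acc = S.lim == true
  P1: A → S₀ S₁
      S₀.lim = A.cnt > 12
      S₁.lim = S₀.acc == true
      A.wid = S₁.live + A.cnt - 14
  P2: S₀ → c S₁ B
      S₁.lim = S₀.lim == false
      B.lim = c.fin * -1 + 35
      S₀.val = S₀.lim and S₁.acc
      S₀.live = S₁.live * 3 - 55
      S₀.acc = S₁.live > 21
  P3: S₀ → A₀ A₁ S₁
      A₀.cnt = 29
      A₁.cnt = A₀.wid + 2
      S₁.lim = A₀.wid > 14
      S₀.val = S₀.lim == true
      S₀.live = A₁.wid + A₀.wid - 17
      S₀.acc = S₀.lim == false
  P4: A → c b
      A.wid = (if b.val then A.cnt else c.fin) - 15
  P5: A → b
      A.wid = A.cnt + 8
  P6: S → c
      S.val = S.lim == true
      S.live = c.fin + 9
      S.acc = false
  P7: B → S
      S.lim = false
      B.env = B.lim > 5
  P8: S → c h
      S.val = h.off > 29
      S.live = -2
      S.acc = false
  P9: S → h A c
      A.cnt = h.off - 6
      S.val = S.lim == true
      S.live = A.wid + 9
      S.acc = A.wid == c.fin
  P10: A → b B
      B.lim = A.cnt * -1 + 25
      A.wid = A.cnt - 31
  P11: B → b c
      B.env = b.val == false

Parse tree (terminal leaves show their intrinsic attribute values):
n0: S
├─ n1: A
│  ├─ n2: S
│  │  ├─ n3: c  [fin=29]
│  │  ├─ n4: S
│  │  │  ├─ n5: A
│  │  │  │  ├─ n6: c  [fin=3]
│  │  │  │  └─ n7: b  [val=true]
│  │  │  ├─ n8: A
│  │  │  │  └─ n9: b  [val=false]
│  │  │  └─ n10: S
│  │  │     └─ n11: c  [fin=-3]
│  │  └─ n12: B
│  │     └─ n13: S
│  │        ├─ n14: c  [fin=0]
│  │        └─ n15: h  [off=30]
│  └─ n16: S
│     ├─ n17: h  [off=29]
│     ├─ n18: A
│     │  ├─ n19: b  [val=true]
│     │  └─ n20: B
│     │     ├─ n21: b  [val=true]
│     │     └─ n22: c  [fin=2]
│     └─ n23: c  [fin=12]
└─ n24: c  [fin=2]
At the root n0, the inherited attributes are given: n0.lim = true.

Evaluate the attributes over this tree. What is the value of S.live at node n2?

8

1. n0.lim = true  [given at root]
2. n1.cnt = 12  [12]
3. n2.lim = false  [A.cnt > 12]
4. n3.fin = 29  [terminal]
5. n4.lim = true  [S₀.lim == false]
6. n5.cnt = 29  [29]
7. n6.fin = 3  [terminal]
8. n7.val = true  [terminal]
9. n5.wid = 14  [(if b.val then A.cnt else c.fin) - 15]
10. n8.cnt = 16  [A₀.wid + 2]
11. n9.val = false  [terminal]
12. n8.wid = 24  [A.cnt + 8]
13. n10.lim = false  [A₀.wid > 14]
14. n11.fin = -3  [terminal]
15. n10.val = false  [S.lim == true]
16. n10.live = 6  [c.fin + 9]
17. n10.acc = false  [false]
18. n4.val = true  [S₀.lim == true]
19. n4.live = 21  [A₁.wid + A₀.wid - 17]
20. n4.acc = false  [S₀.lim == false]
21. n12.lim = 6  [c.fin * -1 + 35]
22. n13.lim = false  [false]
23. n14.fin = 0  [terminal]
24. n15.off = 30  [terminal]
25. n13.val = true  [h.off > 29]
26. n13.live = -2  [-2]
27. n13.acc = false  [false]
28. n12.env = true  [B.lim > 5]
29. n2.val = false  [S₀.lim and S₁.acc]
30. n2.live = 8  [S₁.live * 3 - 55]
31. n2.acc = false  [S₁.live > 21]
32. n16.lim = false  [S₀.acc == true]
33. n17.off = 29  [terminal]
34. n18.cnt = 23  [h.off - 6]
35. n19.val = true  [terminal]
36. n20.lim = 2  [A.cnt * -1 + 25]
37. n21.val = true  [terminal]
38. n22.fin = 2  [terminal]
39. n20.env = false  [b.val == false]
40. n18.wid = -8  [A.cnt - 31]
41. n23.fin = 12  [terminal]
42. n16.val = false  [S.lim == true]
43. n16.live = 1  [A.wid + 9]
44. n16.acc = false  [A.wid == c.fin]
45. n1.wid = -1  [S₁.live + A.cnt - 14]
46. n24.fin = 2  [terminal]
47. n0.val = false  [A.wid > -1]
48. n0.live = 22  [A.wid + c.fin + 21]
49. n0.acc = true  [S.lim == true]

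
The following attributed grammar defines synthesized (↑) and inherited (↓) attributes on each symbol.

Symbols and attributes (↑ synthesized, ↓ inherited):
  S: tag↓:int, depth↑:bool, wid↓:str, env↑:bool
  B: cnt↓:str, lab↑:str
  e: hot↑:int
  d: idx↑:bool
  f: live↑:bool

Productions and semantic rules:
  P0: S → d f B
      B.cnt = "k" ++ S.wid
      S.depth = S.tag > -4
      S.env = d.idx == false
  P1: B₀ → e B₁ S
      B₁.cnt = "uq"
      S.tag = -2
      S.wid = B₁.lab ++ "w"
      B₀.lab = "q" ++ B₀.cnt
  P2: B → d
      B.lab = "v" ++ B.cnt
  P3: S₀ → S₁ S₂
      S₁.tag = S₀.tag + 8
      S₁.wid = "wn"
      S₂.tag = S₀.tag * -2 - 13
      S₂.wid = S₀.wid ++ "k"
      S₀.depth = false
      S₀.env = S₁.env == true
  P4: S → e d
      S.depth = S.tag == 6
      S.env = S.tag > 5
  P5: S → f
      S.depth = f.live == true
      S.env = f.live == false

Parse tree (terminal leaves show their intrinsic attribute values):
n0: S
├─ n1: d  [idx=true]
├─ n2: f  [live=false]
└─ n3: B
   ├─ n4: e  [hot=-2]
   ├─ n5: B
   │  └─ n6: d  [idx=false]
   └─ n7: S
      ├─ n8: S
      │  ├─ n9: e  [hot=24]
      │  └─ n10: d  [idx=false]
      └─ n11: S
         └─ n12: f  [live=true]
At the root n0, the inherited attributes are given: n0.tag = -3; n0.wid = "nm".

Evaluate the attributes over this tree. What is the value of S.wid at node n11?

"vuqwk"

1. n0.tag = -3  [given at root]
2. n0.wid = "nm"  [given at root]
3. n1.idx = true  [terminal]
4. n2.live = false  [terminal]
5. n3.cnt = "knm"  ["k" ++ S.wid]
6. n4.hot = -2  [terminal]
7. n5.cnt = "uq"  ["uq"]
8. n6.idx = false  [terminal]
9. n5.lab = "vuq"  ["v" ++ B.cnt]
10. n7.tag = -2  [-2]
11. n7.wid = "vuqw"  [B₁.lab ++ "w"]
12. n8.tag = 6  [S₀.tag + 8]
13. n8.wid = "wn"  ["wn"]
14. n9.hot = 24  [terminal]
15. n10.idx = false  [terminal]
16. n8.depth = true  [S.tag == 6]
17. n8.env = true  [S.tag > 5]
18. n11.tag = -9  [S₀.tag * -2 - 13]
19. n11.wid = "vuqwk"  [S₀.wid ++ "k"]
20. n12.live = true  [terminal]
21. n11.depth = true  [f.live == true]
22. n11.env = false  [f.live == false]
23. n7.depth = false  [false]
24. n7.env = true  [S₁.env == true]
25. n3.lab = "qknm"  ["q" ++ B₀.cnt]
26. n0.depth = true  [S.tag > -4]
27. n0.env = false  [d.idx == false]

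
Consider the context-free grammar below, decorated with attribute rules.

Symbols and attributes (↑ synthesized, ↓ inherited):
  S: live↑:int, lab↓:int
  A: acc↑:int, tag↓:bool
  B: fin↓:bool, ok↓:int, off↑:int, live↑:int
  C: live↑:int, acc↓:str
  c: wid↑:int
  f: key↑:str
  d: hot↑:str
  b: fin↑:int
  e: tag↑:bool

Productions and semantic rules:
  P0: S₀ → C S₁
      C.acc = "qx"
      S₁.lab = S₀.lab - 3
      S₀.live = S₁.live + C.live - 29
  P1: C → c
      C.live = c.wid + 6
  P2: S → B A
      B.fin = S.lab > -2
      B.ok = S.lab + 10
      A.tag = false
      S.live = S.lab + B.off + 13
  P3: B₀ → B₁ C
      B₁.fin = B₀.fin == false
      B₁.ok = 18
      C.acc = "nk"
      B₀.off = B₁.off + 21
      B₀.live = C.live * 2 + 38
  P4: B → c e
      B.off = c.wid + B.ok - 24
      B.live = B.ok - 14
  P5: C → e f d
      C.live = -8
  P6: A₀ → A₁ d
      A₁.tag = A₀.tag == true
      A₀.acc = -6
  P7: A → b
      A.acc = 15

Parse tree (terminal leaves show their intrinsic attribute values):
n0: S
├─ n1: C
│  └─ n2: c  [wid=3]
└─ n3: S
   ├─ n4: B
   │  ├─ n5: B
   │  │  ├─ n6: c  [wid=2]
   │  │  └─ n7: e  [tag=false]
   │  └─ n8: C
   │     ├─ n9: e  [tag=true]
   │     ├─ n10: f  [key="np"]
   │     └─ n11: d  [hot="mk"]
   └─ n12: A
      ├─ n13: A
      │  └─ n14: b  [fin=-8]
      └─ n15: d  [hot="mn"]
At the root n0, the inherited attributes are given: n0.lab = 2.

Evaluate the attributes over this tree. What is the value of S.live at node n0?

9

1. n0.lab = 2  [given at root]
2. n1.acc = "qx"  ["qx"]
3. n2.wid = 3  [terminal]
4. n1.live = 9  [c.wid + 6]
5. n3.lab = -1  [S₀.lab - 3]
6. n4.fin = true  [S.lab > -2]
7. n4.ok = 9  [S.lab + 10]
8. n5.fin = false  [B₀.fin == false]
9. n5.ok = 18  [18]
10. n6.wid = 2  [terminal]
11. n7.tag = false  [terminal]
12. n5.off = -4  [c.wid + B.ok - 24]
13. n5.live = 4  [B.ok - 14]
14. n8.acc = "nk"  ["nk"]
15. n9.tag = true  [terminal]
16. n10.key = "np"  [terminal]
17. n11.hot = "mk"  [terminal]
18. n8.live = -8  [-8]
19. n4.off = 17  [B₁.off + 21]
20. n4.live = 22  [C.live * 2 + 38]
21. n12.tag = false  [false]
22. n13.tag = false  [A₀.tag == true]
23. n14.fin = -8  [terminal]
24. n13.acc = 15  [15]
25. n15.hot = "mn"  [terminal]
26. n12.acc = -6  [-6]
27. n3.live = 29  [S.lab + B.off + 13]
28. n0.live = 9  [S₁.live + C.live - 29]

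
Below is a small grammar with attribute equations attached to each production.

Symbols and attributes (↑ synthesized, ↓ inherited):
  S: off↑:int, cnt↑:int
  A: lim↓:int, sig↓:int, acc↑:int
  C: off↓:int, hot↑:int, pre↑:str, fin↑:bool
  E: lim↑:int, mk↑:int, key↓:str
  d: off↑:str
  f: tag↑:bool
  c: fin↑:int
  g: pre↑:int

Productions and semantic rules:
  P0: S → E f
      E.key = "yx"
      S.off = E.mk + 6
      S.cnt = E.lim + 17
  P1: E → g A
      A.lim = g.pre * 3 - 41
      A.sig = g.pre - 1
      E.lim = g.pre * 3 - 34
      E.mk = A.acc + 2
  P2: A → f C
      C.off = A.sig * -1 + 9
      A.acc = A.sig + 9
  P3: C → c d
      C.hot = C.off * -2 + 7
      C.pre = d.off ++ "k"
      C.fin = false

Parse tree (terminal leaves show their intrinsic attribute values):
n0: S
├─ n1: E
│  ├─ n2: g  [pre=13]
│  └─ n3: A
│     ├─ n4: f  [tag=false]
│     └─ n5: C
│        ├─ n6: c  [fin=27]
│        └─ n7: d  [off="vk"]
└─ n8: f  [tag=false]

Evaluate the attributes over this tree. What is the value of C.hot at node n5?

13

1. n1.key = "yx"  ["yx"]
2. n2.pre = 13  [terminal]
3. n3.lim = -2  [g.pre * 3 - 41]
4. n3.sig = 12  [g.pre - 1]
5. n4.tag = false  [terminal]
6. n5.off = -3  [A.sig * -1 + 9]
7. n6.fin = 27  [terminal]
8. n7.off = "vk"  [terminal]
9. n5.hot = 13  [C.off * -2 + 7]
10. n5.pre = "vkk"  [d.off ++ "k"]
11. n5.fin = false  [false]
12. n3.acc = 21  [A.sig + 9]
13. n1.lim = 5  [g.pre * 3 - 34]
14. n1.mk = 23  [A.acc + 2]
15. n8.tag = false  [terminal]
16. n0.off = 29  [E.mk + 6]
17. n0.cnt = 22  [E.lim + 17]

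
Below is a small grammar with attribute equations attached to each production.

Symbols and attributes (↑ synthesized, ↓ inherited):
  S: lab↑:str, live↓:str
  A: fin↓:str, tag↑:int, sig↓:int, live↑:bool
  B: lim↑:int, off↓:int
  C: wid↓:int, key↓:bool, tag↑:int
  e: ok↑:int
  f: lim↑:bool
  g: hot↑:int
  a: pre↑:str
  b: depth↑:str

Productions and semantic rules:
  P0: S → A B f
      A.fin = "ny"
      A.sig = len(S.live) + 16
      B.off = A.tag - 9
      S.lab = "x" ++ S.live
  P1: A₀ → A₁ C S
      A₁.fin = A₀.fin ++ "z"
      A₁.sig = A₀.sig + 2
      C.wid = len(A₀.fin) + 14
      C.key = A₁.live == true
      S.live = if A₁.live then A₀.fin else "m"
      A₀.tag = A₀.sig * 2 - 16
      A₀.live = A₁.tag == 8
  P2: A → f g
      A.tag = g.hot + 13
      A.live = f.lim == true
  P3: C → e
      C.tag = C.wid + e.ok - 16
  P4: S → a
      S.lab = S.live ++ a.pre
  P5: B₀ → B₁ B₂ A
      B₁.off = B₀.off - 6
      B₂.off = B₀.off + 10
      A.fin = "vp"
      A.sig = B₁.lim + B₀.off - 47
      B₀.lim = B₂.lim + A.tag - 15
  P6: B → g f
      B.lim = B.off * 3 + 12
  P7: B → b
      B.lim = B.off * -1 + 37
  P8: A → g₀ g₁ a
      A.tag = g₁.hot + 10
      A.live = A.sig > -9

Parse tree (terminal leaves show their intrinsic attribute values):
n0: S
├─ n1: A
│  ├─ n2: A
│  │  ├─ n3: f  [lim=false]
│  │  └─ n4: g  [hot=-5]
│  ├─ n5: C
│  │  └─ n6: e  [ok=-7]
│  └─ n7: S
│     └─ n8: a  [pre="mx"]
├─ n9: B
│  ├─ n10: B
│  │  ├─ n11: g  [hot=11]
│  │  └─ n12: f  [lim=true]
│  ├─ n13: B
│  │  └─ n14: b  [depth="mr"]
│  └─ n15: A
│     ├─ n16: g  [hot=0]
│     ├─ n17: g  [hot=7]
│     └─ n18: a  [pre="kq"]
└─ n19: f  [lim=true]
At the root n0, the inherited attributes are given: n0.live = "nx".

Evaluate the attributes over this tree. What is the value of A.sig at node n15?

1. n0.live = "nx"  [given at root]
2. n1.fin = "ny"  ["ny"]
3. n1.sig = 18  [len(S.live) + 16]
4. n2.fin = "nyz"  [A₀.fin ++ "z"]
5. n2.sig = 20  [A₀.sig + 2]
6. n3.lim = false  [terminal]
7. n4.hot = -5  [terminal]
8. n2.tag = 8  [g.hot + 13]
9. n2.live = false  [f.lim == true]
10. n5.wid = 16  [len(A₀.fin) + 14]
11. n5.key = false  [A₁.live == true]
12. n6.ok = -7  [terminal]
13. n5.tag = -7  [C.wid + e.ok - 16]
14. n7.live = "m"  [if A₁.live then A₀.fin else "m"]
15. n8.pre = "mx"  [terminal]
16. n7.lab = "mmx"  [S.live ++ a.pre]
17. n1.tag = 20  [A₀.sig * 2 - 16]
18. n1.live = true  [A₁.tag == 8]
19. n9.off = 11  [A.tag - 9]
20. n10.off = 5  [B₀.off - 6]
21. n11.hot = 11  [terminal]
22. n12.lim = true  [terminal]
23. n10.lim = 27  [B.off * 3 + 12]
24. n13.off = 21  [B₀.off + 10]
25. n14.depth = "mr"  [terminal]
26. n13.lim = 16  [B.off * -1 + 37]
27. n15.fin = "vp"  ["vp"]
28. n15.sig = -9  [B₁.lim + B₀.off - 47]
29. n16.hot = 0  [terminal]
30. n17.hot = 7  [terminal]
31. n18.pre = "kq"  [terminal]
32. n15.tag = 17  [g₁.hot + 10]
33. n15.live = false  [A.sig > -9]
34. n9.lim = 18  [B₂.lim + A.tag - 15]
35. n19.lim = true  [terminal]
36. n0.lab = "xnx"  ["x" ++ S.live]

-9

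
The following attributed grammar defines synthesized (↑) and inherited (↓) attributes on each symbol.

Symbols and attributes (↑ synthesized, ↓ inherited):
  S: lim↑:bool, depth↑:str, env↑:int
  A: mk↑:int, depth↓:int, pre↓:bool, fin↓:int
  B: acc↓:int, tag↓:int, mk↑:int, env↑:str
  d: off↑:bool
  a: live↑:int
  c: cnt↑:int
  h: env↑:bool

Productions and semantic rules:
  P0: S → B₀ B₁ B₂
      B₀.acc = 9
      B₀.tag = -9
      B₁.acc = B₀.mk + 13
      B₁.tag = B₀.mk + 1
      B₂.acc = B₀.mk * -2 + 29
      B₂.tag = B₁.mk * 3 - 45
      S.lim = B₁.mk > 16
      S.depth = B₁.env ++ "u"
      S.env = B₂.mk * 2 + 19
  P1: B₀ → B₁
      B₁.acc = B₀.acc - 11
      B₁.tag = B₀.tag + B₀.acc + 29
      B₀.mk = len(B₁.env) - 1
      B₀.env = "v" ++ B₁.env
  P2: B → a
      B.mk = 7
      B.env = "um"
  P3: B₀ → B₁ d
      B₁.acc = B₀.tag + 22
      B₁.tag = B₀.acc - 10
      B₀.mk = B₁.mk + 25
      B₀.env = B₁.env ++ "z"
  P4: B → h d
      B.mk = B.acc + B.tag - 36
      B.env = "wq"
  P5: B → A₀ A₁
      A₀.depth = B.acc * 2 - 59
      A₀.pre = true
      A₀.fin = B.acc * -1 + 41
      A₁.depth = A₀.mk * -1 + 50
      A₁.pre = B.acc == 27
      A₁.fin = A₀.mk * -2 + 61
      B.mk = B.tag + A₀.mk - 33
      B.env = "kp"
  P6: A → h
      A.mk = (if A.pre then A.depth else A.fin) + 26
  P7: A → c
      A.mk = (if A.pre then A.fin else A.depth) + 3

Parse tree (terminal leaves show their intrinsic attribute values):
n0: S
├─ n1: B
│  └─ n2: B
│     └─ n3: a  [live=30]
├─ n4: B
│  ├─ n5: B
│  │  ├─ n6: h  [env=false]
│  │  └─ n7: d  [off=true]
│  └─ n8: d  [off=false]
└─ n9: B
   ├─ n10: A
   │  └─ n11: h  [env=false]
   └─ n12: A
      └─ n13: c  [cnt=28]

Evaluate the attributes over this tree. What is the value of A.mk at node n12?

1. n1.acc = 9  [9]
2. n1.tag = -9  [-9]
3. n2.acc = -2  [B₀.acc - 11]
4. n2.tag = 29  [B₀.tag + B₀.acc + 29]
5. n3.live = 30  [terminal]
6. n2.mk = 7  [7]
7. n2.env = "um"  ["um"]
8. n1.mk = 1  [len(B₁.env) - 1]
9. n1.env = "vum"  ["v" ++ B₁.env]
10. n4.acc = 14  [B₀.mk + 13]
11. n4.tag = 2  [B₀.mk + 1]
12. n5.acc = 24  [B₀.tag + 22]
13. n5.tag = 4  [B₀.acc - 10]
14. n6.env = false  [terminal]
15. n7.off = true  [terminal]
16. n5.mk = -8  [B.acc + B.tag - 36]
17. n5.env = "wq"  ["wq"]
18. n8.off = false  [terminal]
19. n4.mk = 17  [B₁.mk + 25]
20. n4.env = "wqz"  [B₁.env ++ "z"]
21. n9.acc = 27  [B₀.mk * -2 + 29]
22. n9.tag = 6  [B₁.mk * 3 - 45]
23. n10.depth = -5  [B.acc * 2 - 59]
24. n10.pre = true  [true]
25. n10.fin = 14  [B.acc * -1 + 41]
26. n11.env = false  [terminal]
27. n10.mk = 21  [(if A.pre then A.depth else A.fin) + 26]
28. n12.depth = 29  [A₀.mk * -1 + 50]
29. n12.pre = true  [B.acc == 27]
30. n12.fin = 19  [A₀.mk * -2 + 61]
31. n13.cnt = 28  [terminal]
32. n12.mk = 22  [(if A.pre then A.fin else A.depth) + 3]
33. n9.mk = -6  [B.tag + A₀.mk - 33]
34. n9.env = "kp"  ["kp"]
35. n0.lim = true  [B₁.mk > 16]
36. n0.depth = "wqzu"  [B₁.env ++ "u"]
37. n0.env = 7  [B₂.mk * 2 + 19]

22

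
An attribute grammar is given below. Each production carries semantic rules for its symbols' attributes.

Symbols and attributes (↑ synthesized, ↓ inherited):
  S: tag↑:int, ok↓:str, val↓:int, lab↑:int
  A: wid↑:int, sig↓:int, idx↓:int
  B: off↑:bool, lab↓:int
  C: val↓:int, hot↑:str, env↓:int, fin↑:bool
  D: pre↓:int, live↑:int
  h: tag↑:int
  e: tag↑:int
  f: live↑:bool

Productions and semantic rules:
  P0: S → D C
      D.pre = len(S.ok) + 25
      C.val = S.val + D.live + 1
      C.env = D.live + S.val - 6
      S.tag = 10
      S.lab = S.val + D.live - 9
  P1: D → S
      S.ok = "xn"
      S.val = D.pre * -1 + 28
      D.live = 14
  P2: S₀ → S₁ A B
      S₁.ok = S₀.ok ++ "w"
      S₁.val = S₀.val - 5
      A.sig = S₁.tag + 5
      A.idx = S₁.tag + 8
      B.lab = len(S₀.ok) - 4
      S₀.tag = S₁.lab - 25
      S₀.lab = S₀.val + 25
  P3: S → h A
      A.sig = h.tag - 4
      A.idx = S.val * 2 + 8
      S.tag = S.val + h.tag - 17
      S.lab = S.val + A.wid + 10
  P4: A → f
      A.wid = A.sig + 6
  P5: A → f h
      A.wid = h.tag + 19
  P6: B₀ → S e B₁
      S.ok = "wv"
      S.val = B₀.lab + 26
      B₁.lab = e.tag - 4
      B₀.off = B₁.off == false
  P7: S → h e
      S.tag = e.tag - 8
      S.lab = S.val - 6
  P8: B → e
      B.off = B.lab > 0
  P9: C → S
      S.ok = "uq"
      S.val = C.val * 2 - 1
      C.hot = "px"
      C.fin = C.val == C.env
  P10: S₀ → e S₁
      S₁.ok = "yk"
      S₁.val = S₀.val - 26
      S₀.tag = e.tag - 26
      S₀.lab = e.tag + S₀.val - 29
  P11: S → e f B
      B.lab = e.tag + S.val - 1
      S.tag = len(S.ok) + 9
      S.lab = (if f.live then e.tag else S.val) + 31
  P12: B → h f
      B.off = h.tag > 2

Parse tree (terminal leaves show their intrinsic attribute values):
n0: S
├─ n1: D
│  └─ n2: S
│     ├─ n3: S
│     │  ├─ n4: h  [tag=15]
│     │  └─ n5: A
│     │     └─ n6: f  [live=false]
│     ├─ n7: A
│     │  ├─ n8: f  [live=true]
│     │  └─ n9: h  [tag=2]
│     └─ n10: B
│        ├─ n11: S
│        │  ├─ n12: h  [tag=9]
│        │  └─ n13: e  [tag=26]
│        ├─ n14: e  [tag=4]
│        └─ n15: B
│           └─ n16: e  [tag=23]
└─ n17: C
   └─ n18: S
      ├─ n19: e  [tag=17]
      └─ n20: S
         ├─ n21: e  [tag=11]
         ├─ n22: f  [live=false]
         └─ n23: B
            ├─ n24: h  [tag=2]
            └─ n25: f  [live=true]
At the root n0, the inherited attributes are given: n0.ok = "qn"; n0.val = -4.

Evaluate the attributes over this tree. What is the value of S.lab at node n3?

1. n0.ok = "qn"  [given at root]
2. n0.val = -4  [given at root]
3. n1.pre = 27  [len(S.ok) + 25]
4. n2.ok = "xn"  ["xn"]
5. n2.val = 1  [D.pre * -1 + 28]
6. n3.ok = "xnw"  [S₀.ok ++ "w"]
7. n3.val = -4  [S₀.val - 5]
8. n4.tag = 15  [terminal]
9. n5.sig = 11  [h.tag - 4]
10. n5.idx = 0  [S.val * 2 + 8]
11. n6.live = false  [terminal]
12. n5.wid = 17  [A.sig + 6]
13. n3.tag = -6  [S.val + h.tag - 17]
14. n3.lab = 23  [S.val + A.wid + 10]
15. n7.sig = -1  [S₁.tag + 5]
16. n7.idx = 2  [S₁.tag + 8]
17. n8.live = true  [terminal]
18. n9.tag = 2  [terminal]
19. n7.wid = 21  [h.tag + 19]
20. n10.lab = -2  [len(S₀.ok) - 4]
21. n11.ok = "wv"  ["wv"]
22. n11.val = 24  [B₀.lab + 26]
23. n12.tag = 9  [terminal]
24. n13.tag = 26  [terminal]
25. n11.tag = 18  [e.tag - 8]
26. n11.lab = 18  [S.val - 6]
27. n14.tag = 4  [terminal]
28. n15.lab = 0  [e.tag - 4]
29. n16.tag = 23  [terminal]
30. n15.off = false  [B.lab > 0]
31. n10.off = true  [B₁.off == false]
32. n2.tag = -2  [S₁.lab - 25]
33. n2.lab = 26  [S₀.val + 25]
34. n1.live = 14  [14]
35. n17.val = 11  [S.val + D.live + 1]
36. n17.env = 4  [D.live + S.val - 6]
37. n18.ok = "uq"  ["uq"]
38. n18.val = 21  [C.val * 2 - 1]
39. n19.tag = 17  [terminal]
40. n20.ok = "yk"  ["yk"]
41. n20.val = -5  [S₀.val - 26]
42. n21.tag = 11  [terminal]
43. n22.live = false  [terminal]
44. n23.lab = 5  [e.tag + S.val - 1]
45. n24.tag = 2  [terminal]
46. n25.live = true  [terminal]
47. n23.off = false  [h.tag > 2]
48. n20.tag = 11  [len(S.ok) + 9]
49. n20.lab = 26  [(if f.live then e.tag else S.val) + 31]
50. n18.tag = -9  [e.tag - 26]
51. n18.lab = 9  [e.tag + S₀.val - 29]
52. n17.hot = "px"  ["px"]
53. n17.fin = false  [C.val == C.env]
54. n0.tag = 10  [10]
55. n0.lab = 1  [S.val + D.live - 9]

23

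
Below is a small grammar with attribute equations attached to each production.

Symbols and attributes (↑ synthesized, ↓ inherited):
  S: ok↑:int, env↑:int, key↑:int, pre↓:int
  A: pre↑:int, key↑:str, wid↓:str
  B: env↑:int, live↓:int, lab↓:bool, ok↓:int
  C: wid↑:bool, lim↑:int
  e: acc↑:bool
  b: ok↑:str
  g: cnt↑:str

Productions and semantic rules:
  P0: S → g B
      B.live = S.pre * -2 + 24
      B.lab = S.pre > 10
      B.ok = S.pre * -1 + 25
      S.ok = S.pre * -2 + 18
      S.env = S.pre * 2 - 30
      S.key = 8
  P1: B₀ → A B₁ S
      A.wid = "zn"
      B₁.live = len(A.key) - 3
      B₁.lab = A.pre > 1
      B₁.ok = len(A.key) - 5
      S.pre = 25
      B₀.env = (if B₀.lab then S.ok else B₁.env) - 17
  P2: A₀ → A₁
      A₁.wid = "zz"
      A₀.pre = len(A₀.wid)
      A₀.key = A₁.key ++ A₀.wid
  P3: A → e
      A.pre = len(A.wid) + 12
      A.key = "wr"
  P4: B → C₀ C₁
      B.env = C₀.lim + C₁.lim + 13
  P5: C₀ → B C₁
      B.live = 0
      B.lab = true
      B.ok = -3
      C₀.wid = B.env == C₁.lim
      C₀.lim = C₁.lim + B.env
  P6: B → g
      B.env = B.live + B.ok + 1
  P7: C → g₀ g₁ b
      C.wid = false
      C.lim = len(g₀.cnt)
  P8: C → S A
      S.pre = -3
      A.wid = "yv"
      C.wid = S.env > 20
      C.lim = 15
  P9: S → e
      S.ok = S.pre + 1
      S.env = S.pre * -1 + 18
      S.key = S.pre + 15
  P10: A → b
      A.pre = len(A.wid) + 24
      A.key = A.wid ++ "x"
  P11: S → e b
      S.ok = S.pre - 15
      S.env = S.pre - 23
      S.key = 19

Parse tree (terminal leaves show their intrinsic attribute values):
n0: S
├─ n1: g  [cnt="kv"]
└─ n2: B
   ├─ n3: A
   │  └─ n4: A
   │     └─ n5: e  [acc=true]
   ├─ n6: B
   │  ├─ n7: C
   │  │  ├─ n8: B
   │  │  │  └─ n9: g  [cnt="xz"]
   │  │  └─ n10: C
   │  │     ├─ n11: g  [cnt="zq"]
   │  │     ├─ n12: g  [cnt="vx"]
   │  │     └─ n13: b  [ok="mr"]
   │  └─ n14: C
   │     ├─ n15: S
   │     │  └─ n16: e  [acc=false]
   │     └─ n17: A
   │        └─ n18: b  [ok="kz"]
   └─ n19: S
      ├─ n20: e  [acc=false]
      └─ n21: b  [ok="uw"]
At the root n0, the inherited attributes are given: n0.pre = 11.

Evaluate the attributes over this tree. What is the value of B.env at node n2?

1. n0.pre = 11  [given at root]
2. n1.cnt = "kv"  [terminal]
3. n2.live = 2  [S.pre * -2 + 24]
4. n2.lab = true  [S.pre > 10]
5. n2.ok = 14  [S.pre * -1 + 25]
6. n3.wid = "zn"  ["zn"]
7. n4.wid = "zz"  ["zz"]
8. n5.acc = true  [terminal]
9. n4.pre = 14  [len(A.wid) + 12]
10. n4.key = "wr"  ["wr"]
11. n3.pre = 2  [len(A₀.wid)]
12. n3.key = "wrzn"  [A₁.key ++ A₀.wid]
13. n6.live = 1  [len(A.key) - 3]
14. n6.lab = true  [A.pre > 1]
15. n6.ok = -1  [len(A.key) - 5]
16. n8.live = 0  [0]
17. n8.lab = true  [true]
18. n8.ok = -3  [-3]
19. n9.cnt = "xz"  [terminal]
20. n8.env = -2  [B.live + B.ok + 1]
21. n11.cnt = "zq"  [terminal]
22. n12.cnt = "vx"  [terminal]
23. n13.ok = "mr"  [terminal]
24. n10.wid = false  [false]
25. n10.lim = 2  [len(g₀.cnt)]
26. n7.wid = false  [B.env == C₁.lim]
27. n7.lim = 0  [C₁.lim + B.env]
28. n15.pre = -3  [-3]
29. n16.acc = false  [terminal]
30. n15.ok = -2  [S.pre + 1]
31. n15.env = 21  [S.pre * -1 + 18]
32. n15.key = 12  [S.pre + 15]
33. n17.wid = "yv"  ["yv"]
34. n18.ok = "kz"  [terminal]
35. n17.pre = 26  [len(A.wid) + 24]
36. n17.key = "yvx"  [A.wid ++ "x"]
37. n14.wid = true  [S.env > 20]
38. n14.lim = 15  [15]
39. n6.env = 28  [C₀.lim + C₁.lim + 13]
40. n19.pre = 25  [25]
41. n20.acc = false  [terminal]
42. n21.ok = "uw"  [terminal]
43. n19.ok = 10  [S.pre - 15]
44. n19.env = 2  [S.pre - 23]
45. n19.key = 19  [19]
46. n2.env = -7  [(if B₀.lab then S.ok else B₁.env) - 17]
47. n0.ok = -4  [S.pre * -2 + 18]
48. n0.env = -8  [S.pre * 2 - 30]
49. n0.key = 8  [8]

-7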